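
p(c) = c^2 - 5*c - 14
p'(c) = 2*c - 5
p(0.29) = -15.37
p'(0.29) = -4.42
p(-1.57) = -3.69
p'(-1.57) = -8.14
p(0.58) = -16.56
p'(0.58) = -3.84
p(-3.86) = 20.20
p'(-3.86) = -12.72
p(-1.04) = -7.72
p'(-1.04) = -7.08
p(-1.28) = -5.96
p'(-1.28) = -7.56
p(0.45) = -16.05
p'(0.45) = -4.10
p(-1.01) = -7.93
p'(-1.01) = -7.02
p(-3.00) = 10.00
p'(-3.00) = -11.00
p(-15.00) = 286.00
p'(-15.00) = -35.00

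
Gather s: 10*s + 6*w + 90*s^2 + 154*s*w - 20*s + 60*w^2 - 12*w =90*s^2 + s*(154*w - 10) + 60*w^2 - 6*w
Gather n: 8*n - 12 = 8*n - 12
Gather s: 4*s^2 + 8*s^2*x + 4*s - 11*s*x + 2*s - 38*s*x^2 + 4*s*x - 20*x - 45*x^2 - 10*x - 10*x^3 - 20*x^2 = s^2*(8*x + 4) + s*(-38*x^2 - 7*x + 6) - 10*x^3 - 65*x^2 - 30*x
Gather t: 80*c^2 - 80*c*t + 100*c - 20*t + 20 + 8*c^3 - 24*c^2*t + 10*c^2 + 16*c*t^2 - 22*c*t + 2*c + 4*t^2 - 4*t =8*c^3 + 90*c^2 + 102*c + t^2*(16*c + 4) + t*(-24*c^2 - 102*c - 24) + 20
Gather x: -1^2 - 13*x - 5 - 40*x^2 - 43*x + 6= -40*x^2 - 56*x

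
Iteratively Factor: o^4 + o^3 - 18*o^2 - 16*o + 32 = (o + 4)*(o^3 - 3*o^2 - 6*o + 8) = (o - 4)*(o + 4)*(o^2 + o - 2) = (o - 4)*(o - 1)*(o + 4)*(o + 2)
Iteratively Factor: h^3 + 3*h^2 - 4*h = (h - 1)*(h^2 + 4*h) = (h - 1)*(h + 4)*(h)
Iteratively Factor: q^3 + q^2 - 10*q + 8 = (q - 1)*(q^2 + 2*q - 8) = (q - 2)*(q - 1)*(q + 4)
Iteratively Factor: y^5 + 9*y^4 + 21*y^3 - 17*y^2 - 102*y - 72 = (y + 4)*(y^4 + 5*y^3 + y^2 - 21*y - 18) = (y + 3)*(y + 4)*(y^3 + 2*y^2 - 5*y - 6) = (y + 1)*(y + 3)*(y + 4)*(y^2 + y - 6) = (y + 1)*(y + 3)^2*(y + 4)*(y - 2)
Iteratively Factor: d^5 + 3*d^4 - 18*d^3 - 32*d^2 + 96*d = (d + 4)*(d^4 - d^3 - 14*d^2 + 24*d) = (d - 2)*(d + 4)*(d^3 + d^2 - 12*d) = (d - 3)*(d - 2)*(d + 4)*(d^2 + 4*d) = d*(d - 3)*(d - 2)*(d + 4)*(d + 4)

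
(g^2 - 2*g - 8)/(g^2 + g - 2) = (g - 4)/(g - 1)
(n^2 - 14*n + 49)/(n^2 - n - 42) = (n - 7)/(n + 6)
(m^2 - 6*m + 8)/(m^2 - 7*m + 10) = (m - 4)/(m - 5)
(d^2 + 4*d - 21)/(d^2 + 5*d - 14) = (d - 3)/(d - 2)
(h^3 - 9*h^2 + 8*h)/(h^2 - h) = h - 8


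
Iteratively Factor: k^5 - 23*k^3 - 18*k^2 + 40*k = (k - 5)*(k^4 + 5*k^3 + 2*k^2 - 8*k) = (k - 5)*(k + 4)*(k^3 + k^2 - 2*k) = (k - 5)*(k - 1)*(k + 4)*(k^2 + 2*k) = k*(k - 5)*(k - 1)*(k + 4)*(k + 2)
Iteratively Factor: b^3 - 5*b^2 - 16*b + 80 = (b + 4)*(b^2 - 9*b + 20) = (b - 5)*(b + 4)*(b - 4)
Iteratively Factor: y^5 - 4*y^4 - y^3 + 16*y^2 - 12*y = (y - 3)*(y^4 - y^3 - 4*y^2 + 4*y) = (y - 3)*(y - 2)*(y^3 + y^2 - 2*y) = y*(y - 3)*(y - 2)*(y^2 + y - 2) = y*(y - 3)*(y - 2)*(y - 1)*(y + 2)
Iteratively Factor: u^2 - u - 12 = (u - 4)*(u + 3)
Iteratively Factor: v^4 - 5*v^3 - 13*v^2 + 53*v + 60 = (v - 5)*(v^3 - 13*v - 12) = (v - 5)*(v - 4)*(v^2 + 4*v + 3) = (v - 5)*(v - 4)*(v + 3)*(v + 1)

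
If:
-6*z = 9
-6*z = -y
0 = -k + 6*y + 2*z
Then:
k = -57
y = -9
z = -3/2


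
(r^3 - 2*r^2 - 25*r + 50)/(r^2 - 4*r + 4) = (r^2 - 25)/(r - 2)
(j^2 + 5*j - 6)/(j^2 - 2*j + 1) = (j + 6)/(j - 1)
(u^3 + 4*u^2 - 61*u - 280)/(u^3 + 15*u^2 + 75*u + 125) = (u^2 - u - 56)/(u^2 + 10*u + 25)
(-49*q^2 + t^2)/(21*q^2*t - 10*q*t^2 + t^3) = (-7*q - t)/(t*(3*q - t))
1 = 1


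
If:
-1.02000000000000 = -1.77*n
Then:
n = 0.58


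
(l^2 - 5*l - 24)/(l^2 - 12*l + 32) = (l + 3)/(l - 4)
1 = 1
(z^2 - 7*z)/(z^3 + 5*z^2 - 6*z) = (z - 7)/(z^2 + 5*z - 6)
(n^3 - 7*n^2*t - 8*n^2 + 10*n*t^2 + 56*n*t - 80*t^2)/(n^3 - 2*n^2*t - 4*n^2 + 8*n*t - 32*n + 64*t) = (n - 5*t)/(n + 4)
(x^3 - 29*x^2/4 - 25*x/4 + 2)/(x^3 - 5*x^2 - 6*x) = (x^2 - 33*x/4 + 2)/(x*(x - 6))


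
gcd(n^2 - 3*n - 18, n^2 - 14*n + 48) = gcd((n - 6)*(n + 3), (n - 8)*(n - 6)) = n - 6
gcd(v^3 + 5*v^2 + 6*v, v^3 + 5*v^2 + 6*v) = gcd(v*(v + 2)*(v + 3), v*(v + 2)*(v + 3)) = v^3 + 5*v^2 + 6*v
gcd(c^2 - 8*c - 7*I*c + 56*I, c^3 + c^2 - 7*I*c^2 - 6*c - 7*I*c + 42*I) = c - 7*I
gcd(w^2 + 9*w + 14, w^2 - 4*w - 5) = 1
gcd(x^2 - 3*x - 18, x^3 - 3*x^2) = 1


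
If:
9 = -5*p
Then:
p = -9/5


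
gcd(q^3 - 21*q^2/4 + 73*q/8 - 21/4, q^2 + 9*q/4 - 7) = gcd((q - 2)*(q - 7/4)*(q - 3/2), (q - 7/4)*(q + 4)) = q - 7/4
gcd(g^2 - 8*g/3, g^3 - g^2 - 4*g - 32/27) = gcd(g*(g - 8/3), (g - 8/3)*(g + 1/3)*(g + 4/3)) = g - 8/3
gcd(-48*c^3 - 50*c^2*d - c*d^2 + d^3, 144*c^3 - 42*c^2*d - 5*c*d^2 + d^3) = 48*c^2 + 2*c*d - d^2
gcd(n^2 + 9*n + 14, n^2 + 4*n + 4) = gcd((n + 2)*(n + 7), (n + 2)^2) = n + 2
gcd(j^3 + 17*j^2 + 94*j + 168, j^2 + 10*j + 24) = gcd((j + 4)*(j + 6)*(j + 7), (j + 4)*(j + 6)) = j^2 + 10*j + 24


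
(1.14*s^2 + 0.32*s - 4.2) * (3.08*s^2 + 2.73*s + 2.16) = 3.5112*s^4 + 4.0978*s^3 - 9.6*s^2 - 10.7748*s - 9.072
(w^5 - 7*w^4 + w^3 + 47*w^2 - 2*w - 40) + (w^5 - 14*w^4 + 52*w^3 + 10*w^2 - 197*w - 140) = 2*w^5 - 21*w^4 + 53*w^3 + 57*w^2 - 199*w - 180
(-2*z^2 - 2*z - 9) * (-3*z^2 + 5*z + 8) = 6*z^4 - 4*z^3 + z^2 - 61*z - 72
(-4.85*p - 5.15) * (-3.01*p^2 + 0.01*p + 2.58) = 14.5985*p^3 + 15.453*p^2 - 12.5645*p - 13.287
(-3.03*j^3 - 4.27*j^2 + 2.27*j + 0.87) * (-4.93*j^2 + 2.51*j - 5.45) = 14.9379*j^5 + 13.4458*j^4 - 5.3953*j^3 + 24.6801*j^2 - 10.1878*j - 4.7415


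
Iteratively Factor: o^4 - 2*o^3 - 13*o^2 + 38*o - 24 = (o - 1)*(o^3 - o^2 - 14*o + 24) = (o - 3)*(o - 1)*(o^2 + 2*o - 8) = (o - 3)*(o - 2)*(o - 1)*(o + 4)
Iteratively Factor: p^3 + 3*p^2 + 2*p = (p)*(p^2 + 3*p + 2) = p*(p + 1)*(p + 2)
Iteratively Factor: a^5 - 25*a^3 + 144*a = (a + 3)*(a^4 - 3*a^3 - 16*a^2 + 48*a) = a*(a + 3)*(a^3 - 3*a^2 - 16*a + 48) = a*(a - 3)*(a + 3)*(a^2 - 16) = a*(a - 4)*(a - 3)*(a + 3)*(a + 4)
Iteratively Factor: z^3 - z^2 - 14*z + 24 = (z - 3)*(z^2 + 2*z - 8) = (z - 3)*(z - 2)*(z + 4)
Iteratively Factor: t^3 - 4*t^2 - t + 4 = (t + 1)*(t^2 - 5*t + 4) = (t - 1)*(t + 1)*(t - 4)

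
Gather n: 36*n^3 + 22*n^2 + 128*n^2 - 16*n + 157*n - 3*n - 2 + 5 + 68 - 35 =36*n^3 + 150*n^2 + 138*n + 36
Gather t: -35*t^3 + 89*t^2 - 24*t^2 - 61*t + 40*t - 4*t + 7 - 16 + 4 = -35*t^3 + 65*t^2 - 25*t - 5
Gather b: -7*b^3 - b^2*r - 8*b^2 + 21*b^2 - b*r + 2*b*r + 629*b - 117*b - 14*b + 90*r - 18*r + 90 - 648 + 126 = -7*b^3 + b^2*(13 - r) + b*(r + 498) + 72*r - 432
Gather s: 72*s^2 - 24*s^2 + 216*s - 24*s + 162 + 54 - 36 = 48*s^2 + 192*s + 180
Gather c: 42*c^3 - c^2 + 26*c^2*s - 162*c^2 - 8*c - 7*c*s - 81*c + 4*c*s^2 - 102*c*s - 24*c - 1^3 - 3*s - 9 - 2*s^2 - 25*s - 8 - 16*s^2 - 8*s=42*c^3 + c^2*(26*s - 163) + c*(4*s^2 - 109*s - 113) - 18*s^2 - 36*s - 18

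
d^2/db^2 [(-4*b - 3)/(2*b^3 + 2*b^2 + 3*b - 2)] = 2*(-(4*b + 3)*(6*b^2 + 4*b + 3)^2 + 2*(12*b^2 + 8*b + (3*b + 1)*(4*b + 3) + 6)*(2*b^3 + 2*b^2 + 3*b - 2))/(2*b^3 + 2*b^2 + 3*b - 2)^3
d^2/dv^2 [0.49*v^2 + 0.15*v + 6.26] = 0.980000000000000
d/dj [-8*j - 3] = -8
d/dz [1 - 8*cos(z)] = 8*sin(z)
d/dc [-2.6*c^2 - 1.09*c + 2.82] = -5.2*c - 1.09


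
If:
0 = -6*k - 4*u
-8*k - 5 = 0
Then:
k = -5/8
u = 15/16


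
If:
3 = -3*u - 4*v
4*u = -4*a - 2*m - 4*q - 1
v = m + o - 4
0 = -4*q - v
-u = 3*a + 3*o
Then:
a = 47*v/54 - 13/18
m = 77*v/54 + 53/18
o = 19/18 - 23*v/54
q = -v/4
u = -4*v/3 - 1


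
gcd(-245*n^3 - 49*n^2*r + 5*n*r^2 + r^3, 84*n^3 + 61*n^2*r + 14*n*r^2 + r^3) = 7*n + r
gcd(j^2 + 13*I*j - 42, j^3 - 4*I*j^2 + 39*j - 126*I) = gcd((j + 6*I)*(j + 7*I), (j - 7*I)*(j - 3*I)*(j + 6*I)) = j + 6*I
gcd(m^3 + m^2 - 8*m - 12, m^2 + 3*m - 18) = m - 3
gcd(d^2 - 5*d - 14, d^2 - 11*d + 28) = d - 7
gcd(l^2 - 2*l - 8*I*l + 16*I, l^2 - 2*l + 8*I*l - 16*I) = l - 2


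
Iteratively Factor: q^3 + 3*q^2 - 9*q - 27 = (q + 3)*(q^2 - 9) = (q - 3)*(q + 3)*(q + 3)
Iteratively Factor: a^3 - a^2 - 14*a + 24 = (a - 2)*(a^2 + a - 12) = (a - 3)*(a - 2)*(a + 4)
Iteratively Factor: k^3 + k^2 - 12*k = (k)*(k^2 + k - 12) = k*(k - 3)*(k + 4)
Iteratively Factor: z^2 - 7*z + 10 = (z - 2)*(z - 5)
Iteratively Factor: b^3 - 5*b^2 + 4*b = (b - 4)*(b^2 - b) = b*(b - 4)*(b - 1)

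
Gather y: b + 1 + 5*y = b + 5*y + 1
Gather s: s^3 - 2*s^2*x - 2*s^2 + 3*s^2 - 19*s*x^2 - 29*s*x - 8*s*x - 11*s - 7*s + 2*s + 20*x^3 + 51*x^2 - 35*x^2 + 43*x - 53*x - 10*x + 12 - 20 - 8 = s^3 + s^2*(1 - 2*x) + s*(-19*x^2 - 37*x - 16) + 20*x^3 + 16*x^2 - 20*x - 16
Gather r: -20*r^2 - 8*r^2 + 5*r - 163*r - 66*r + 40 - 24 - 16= -28*r^2 - 224*r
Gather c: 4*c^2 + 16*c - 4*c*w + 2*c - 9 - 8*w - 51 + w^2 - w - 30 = 4*c^2 + c*(18 - 4*w) + w^2 - 9*w - 90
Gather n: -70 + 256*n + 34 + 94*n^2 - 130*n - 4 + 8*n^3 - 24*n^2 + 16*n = 8*n^3 + 70*n^2 + 142*n - 40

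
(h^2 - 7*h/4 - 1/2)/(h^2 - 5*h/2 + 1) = (4*h + 1)/(2*(2*h - 1))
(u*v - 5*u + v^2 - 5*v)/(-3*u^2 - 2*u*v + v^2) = (5 - v)/(3*u - v)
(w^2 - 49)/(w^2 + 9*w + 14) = (w - 7)/(w + 2)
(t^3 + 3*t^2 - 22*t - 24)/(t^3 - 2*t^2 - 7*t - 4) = (t + 6)/(t + 1)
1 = 1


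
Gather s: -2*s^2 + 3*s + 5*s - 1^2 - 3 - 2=-2*s^2 + 8*s - 6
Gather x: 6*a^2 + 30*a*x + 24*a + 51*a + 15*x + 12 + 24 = 6*a^2 + 75*a + x*(30*a + 15) + 36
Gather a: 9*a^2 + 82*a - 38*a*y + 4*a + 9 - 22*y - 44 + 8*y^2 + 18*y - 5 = 9*a^2 + a*(86 - 38*y) + 8*y^2 - 4*y - 40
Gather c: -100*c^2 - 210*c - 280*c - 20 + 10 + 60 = -100*c^2 - 490*c + 50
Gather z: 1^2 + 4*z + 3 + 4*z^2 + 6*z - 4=4*z^2 + 10*z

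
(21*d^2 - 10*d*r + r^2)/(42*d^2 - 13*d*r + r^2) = (-3*d + r)/(-6*d + r)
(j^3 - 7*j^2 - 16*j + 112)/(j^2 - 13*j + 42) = (j^2 - 16)/(j - 6)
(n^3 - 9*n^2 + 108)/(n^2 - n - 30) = (n^2 - 3*n - 18)/(n + 5)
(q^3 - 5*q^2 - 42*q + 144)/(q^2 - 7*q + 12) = (q^2 - 2*q - 48)/(q - 4)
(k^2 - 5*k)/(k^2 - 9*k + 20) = k/(k - 4)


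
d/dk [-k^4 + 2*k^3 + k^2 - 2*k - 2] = -4*k^3 + 6*k^2 + 2*k - 2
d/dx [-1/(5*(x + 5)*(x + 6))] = (2*x + 11)/(5*(x + 5)^2*(x + 6)^2)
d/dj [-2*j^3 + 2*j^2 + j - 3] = -6*j^2 + 4*j + 1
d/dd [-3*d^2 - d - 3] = -6*d - 1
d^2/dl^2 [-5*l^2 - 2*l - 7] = -10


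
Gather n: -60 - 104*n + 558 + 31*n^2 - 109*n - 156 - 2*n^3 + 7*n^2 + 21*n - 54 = -2*n^3 + 38*n^2 - 192*n + 288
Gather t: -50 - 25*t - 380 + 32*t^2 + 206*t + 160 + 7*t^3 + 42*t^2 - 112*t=7*t^3 + 74*t^2 + 69*t - 270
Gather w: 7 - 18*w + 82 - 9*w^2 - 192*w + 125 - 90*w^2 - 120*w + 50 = -99*w^2 - 330*w + 264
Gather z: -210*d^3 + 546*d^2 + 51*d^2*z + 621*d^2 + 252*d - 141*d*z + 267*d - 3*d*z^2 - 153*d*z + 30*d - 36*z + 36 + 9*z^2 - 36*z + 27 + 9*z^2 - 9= -210*d^3 + 1167*d^2 + 549*d + z^2*(18 - 3*d) + z*(51*d^2 - 294*d - 72) + 54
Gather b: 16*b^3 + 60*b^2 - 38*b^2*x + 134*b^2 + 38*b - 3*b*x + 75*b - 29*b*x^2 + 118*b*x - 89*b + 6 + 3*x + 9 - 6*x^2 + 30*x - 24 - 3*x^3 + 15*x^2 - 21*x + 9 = 16*b^3 + b^2*(194 - 38*x) + b*(-29*x^2 + 115*x + 24) - 3*x^3 + 9*x^2 + 12*x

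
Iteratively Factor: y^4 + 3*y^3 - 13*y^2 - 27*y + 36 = (y - 3)*(y^3 + 6*y^2 + 5*y - 12) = (y - 3)*(y + 4)*(y^2 + 2*y - 3) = (y - 3)*(y - 1)*(y + 4)*(y + 3)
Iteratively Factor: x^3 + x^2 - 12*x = (x + 4)*(x^2 - 3*x) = x*(x + 4)*(x - 3)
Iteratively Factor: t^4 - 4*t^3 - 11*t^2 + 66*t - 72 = (t - 3)*(t^3 - t^2 - 14*t + 24) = (t - 3)*(t + 4)*(t^2 - 5*t + 6) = (t - 3)^2*(t + 4)*(t - 2)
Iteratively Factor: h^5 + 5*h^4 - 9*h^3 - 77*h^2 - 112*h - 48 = (h + 4)*(h^4 + h^3 - 13*h^2 - 25*h - 12) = (h - 4)*(h + 4)*(h^3 + 5*h^2 + 7*h + 3) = (h - 4)*(h + 1)*(h + 4)*(h^2 + 4*h + 3) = (h - 4)*(h + 1)^2*(h + 4)*(h + 3)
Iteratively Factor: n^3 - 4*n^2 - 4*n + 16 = (n - 4)*(n^2 - 4) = (n - 4)*(n + 2)*(n - 2)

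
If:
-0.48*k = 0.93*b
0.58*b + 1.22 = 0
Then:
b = -2.10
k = 4.08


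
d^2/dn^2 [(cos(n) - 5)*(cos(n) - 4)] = 9*cos(n) - 2*cos(2*n)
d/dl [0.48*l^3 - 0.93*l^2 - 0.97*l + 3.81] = 1.44*l^2 - 1.86*l - 0.97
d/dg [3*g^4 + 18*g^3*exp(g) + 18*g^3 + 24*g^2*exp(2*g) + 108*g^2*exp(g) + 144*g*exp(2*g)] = 18*g^3*exp(g) + 12*g^3 + 48*g^2*exp(2*g) + 162*g^2*exp(g) + 54*g^2 + 336*g*exp(2*g) + 216*g*exp(g) + 144*exp(2*g)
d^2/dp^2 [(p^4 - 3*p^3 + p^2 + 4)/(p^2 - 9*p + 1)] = 2*(p^6 - 27*p^5 + 246*p^4 - 303*p^3 + 96*p^2 - 117*p + 321)/(p^6 - 27*p^5 + 246*p^4 - 783*p^3 + 246*p^2 - 27*p + 1)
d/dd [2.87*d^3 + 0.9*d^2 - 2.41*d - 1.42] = 8.61*d^2 + 1.8*d - 2.41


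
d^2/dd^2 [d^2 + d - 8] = 2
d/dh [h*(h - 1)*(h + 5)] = 3*h^2 + 8*h - 5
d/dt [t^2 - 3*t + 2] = 2*t - 3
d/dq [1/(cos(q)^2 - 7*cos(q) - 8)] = (2*cos(q) - 7)*sin(q)/(sin(q)^2 + 7*cos(q) + 7)^2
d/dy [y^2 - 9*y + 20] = 2*y - 9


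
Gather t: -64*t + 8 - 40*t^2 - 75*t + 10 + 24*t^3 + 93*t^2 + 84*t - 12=24*t^3 + 53*t^2 - 55*t + 6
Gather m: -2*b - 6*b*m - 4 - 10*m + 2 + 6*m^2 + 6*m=-2*b + 6*m^2 + m*(-6*b - 4) - 2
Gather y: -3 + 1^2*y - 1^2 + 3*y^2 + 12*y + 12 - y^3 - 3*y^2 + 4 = -y^3 + 13*y + 12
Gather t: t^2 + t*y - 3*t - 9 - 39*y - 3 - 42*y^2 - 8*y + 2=t^2 + t*(y - 3) - 42*y^2 - 47*y - 10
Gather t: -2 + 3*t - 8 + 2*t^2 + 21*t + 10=2*t^2 + 24*t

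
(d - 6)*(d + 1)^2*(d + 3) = d^4 - d^3 - 23*d^2 - 39*d - 18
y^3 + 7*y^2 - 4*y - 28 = (y - 2)*(y + 2)*(y + 7)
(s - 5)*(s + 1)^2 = s^3 - 3*s^2 - 9*s - 5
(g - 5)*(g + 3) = g^2 - 2*g - 15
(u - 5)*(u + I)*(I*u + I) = I*u^3 - u^2 - 4*I*u^2 + 4*u - 5*I*u + 5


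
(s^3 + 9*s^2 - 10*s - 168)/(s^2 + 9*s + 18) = (s^2 + 3*s - 28)/(s + 3)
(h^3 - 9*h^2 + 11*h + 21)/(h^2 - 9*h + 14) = (h^2 - 2*h - 3)/(h - 2)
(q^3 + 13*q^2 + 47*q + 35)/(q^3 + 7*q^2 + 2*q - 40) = (q^2 + 8*q + 7)/(q^2 + 2*q - 8)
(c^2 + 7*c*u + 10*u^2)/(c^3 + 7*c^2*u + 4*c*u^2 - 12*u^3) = (-c - 5*u)/(-c^2 - 5*c*u + 6*u^2)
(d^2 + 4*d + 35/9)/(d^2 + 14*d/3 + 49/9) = (3*d + 5)/(3*d + 7)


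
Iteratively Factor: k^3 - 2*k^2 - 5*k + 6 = (k - 3)*(k^2 + k - 2) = (k - 3)*(k + 2)*(k - 1)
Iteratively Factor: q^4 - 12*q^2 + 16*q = (q + 4)*(q^3 - 4*q^2 + 4*q) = q*(q + 4)*(q^2 - 4*q + 4) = q*(q - 2)*(q + 4)*(q - 2)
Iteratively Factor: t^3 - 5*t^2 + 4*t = (t)*(t^2 - 5*t + 4) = t*(t - 1)*(t - 4)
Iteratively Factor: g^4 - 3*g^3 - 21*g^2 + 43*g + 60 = (g + 1)*(g^3 - 4*g^2 - 17*g + 60) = (g + 1)*(g + 4)*(g^2 - 8*g + 15) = (g - 3)*(g + 1)*(g + 4)*(g - 5)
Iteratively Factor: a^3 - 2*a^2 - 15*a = (a)*(a^2 - 2*a - 15) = a*(a - 5)*(a + 3)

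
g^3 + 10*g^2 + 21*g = g*(g + 3)*(g + 7)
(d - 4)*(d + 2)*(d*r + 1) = d^3*r - 2*d^2*r + d^2 - 8*d*r - 2*d - 8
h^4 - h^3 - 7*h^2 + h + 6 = (h - 3)*(h - 1)*(h + 1)*(h + 2)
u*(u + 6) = u^2 + 6*u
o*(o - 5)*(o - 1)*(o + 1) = o^4 - 5*o^3 - o^2 + 5*o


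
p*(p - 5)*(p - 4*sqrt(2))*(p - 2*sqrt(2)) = p^4 - 6*sqrt(2)*p^3 - 5*p^3 + 16*p^2 + 30*sqrt(2)*p^2 - 80*p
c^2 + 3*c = c*(c + 3)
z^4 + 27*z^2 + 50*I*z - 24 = (z - 6*I)*(z + I)^2*(z + 4*I)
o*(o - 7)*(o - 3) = o^3 - 10*o^2 + 21*o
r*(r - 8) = r^2 - 8*r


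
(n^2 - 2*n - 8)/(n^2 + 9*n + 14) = (n - 4)/(n + 7)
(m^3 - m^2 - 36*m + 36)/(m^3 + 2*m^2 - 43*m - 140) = (m^3 - m^2 - 36*m + 36)/(m^3 + 2*m^2 - 43*m - 140)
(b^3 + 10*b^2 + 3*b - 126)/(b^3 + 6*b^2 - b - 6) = (b^2 + 4*b - 21)/(b^2 - 1)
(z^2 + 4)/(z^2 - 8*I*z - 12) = (z + 2*I)/(z - 6*I)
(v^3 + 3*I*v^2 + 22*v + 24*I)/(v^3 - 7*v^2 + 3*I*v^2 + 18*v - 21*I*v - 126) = (v^2 - 3*I*v + 4)/(v^2 - v*(7 + 3*I) + 21*I)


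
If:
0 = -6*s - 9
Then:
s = -3/2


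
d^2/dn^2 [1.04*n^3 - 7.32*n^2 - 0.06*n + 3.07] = 6.24*n - 14.64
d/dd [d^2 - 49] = 2*d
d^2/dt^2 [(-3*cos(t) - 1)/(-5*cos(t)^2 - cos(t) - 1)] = 2*(-675*(1 - cos(2*t))^2*cos(t) - 85*(1 - cos(2*t))^2 + 577*cos(t) + 4*cos(2*t) - 375*cos(3*t) + 150*cos(5*t) + 288)/(2*cos(t) + 5*cos(2*t) + 7)^3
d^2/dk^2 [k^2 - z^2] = 2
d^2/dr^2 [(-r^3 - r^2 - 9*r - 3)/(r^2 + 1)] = 4*(-4*r^3 - 3*r^2 + 12*r + 1)/(r^6 + 3*r^4 + 3*r^2 + 1)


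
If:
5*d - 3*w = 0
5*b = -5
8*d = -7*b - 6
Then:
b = -1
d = 1/8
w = 5/24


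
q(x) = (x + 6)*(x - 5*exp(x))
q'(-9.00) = -12.00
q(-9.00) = 27.00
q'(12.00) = -15461675.18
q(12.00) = -14647715.23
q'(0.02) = -29.77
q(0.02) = -30.59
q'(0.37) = -46.61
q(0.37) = -43.75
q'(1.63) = -210.97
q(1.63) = -182.28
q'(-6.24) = -6.49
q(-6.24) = 1.50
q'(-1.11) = -5.93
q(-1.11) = -13.49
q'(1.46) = -173.22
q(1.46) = -149.72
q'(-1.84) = -1.78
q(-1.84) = -10.96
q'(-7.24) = -8.48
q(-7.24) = 8.98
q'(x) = x + (1 - 5*exp(x))*(x + 6) - 5*exp(x)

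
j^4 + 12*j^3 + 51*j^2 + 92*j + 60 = (j + 2)^2*(j + 3)*(j + 5)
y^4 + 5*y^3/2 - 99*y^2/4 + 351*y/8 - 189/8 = (y - 3/2)^3*(y + 7)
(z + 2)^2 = z^2 + 4*z + 4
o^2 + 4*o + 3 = (o + 1)*(o + 3)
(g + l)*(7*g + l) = 7*g^2 + 8*g*l + l^2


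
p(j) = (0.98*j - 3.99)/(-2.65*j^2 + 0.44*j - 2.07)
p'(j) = (0.98*j - 3.99)*(5.3*j - 0.44)/(-2.65*j^2 + 0.44*j - 2.07)^2 + 0.98/(-2.65*j^2 + 0.44*j - 2.07)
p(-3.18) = 0.23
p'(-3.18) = 0.10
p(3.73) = 0.01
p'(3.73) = -0.03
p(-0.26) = 1.80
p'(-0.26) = 0.97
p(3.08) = 0.04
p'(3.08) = -0.06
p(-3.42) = 0.21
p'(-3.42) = 0.09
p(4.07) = 0.00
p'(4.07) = -0.02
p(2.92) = 0.05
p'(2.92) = -0.07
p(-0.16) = 1.88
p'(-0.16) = 0.65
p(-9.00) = 0.06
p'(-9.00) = 0.01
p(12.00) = -0.02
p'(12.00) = 0.00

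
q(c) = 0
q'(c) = 0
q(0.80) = 0.00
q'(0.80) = 0.00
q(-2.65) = 0.00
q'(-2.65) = 0.00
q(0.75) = 0.00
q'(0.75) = 0.00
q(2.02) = 0.00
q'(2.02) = 0.00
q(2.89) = 0.00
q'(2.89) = 0.00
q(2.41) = 0.00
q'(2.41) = 0.00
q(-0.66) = 0.00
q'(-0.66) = 0.00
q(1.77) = 0.00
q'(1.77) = 0.00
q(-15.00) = 0.00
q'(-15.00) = 0.00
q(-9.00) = 0.00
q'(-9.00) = 0.00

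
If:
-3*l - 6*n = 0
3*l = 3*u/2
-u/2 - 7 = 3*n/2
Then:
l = -28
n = 14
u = -56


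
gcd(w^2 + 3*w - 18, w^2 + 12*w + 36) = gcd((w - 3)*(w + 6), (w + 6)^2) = w + 6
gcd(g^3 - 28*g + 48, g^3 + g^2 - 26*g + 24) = g^2 + 2*g - 24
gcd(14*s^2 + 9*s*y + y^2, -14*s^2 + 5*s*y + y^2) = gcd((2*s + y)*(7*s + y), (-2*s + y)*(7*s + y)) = 7*s + y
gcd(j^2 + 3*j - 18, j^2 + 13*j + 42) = j + 6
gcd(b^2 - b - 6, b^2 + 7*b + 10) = b + 2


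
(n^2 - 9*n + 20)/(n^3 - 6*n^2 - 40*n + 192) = (n - 5)/(n^2 - 2*n - 48)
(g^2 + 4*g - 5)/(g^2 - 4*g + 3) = (g + 5)/(g - 3)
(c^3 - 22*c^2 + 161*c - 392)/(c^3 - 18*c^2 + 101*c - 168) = (c - 7)/(c - 3)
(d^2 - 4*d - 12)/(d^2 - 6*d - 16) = (d - 6)/(d - 8)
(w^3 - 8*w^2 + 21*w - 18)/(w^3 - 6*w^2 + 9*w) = (w - 2)/w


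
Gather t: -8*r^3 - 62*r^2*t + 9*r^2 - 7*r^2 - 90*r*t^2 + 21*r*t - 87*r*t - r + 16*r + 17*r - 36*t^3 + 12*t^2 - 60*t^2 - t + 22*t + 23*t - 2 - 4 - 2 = -8*r^3 + 2*r^2 + 32*r - 36*t^3 + t^2*(-90*r - 48) + t*(-62*r^2 - 66*r + 44) - 8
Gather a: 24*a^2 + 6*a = 24*a^2 + 6*a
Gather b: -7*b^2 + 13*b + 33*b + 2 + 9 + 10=-7*b^2 + 46*b + 21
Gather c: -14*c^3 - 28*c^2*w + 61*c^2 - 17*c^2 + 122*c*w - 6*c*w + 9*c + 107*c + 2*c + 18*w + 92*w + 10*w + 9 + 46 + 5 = -14*c^3 + c^2*(44 - 28*w) + c*(116*w + 118) + 120*w + 60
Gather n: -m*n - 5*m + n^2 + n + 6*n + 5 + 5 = -5*m + n^2 + n*(7 - m) + 10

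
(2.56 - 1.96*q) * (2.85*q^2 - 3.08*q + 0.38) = -5.586*q^3 + 13.3328*q^2 - 8.6296*q + 0.9728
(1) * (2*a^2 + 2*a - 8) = 2*a^2 + 2*a - 8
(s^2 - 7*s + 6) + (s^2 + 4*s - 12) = 2*s^2 - 3*s - 6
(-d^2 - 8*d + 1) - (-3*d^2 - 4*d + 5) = 2*d^2 - 4*d - 4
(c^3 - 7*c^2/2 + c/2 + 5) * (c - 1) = c^4 - 9*c^3/2 + 4*c^2 + 9*c/2 - 5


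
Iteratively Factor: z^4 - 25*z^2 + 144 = (z + 3)*(z^3 - 3*z^2 - 16*z + 48) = (z - 4)*(z + 3)*(z^2 + z - 12) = (z - 4)*(z + 3)*(z + 4)*(z - 3)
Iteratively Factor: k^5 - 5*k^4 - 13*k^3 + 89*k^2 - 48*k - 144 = (k - 4)*(k^4 - k^3 - 17*k^2 + 21*k + 36) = (k - 4)*(k + 4)*(k^3 - 5*k^2 + 3*k + 9) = (k - 4)*(k + 1)*(k + 4)*(k^2 - 6*k + 9) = (k - 4)*(k - 3)*(k + 1)*(k + 4)*(k - 3)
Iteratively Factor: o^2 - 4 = (o - 2)*(o + 2)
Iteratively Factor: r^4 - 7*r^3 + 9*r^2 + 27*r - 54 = (r - 3)*(r^3 - 4*r^2 - 3*r + 18) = (r - 3)*(r + 2)*(r^2 - 6*r + 9) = (r - 3)^2*(r + 2)*(r - 3)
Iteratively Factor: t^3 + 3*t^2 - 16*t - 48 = (t + 4)*(t^2 - t - 12) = (t + 3)*(t + 4)*(t - 4)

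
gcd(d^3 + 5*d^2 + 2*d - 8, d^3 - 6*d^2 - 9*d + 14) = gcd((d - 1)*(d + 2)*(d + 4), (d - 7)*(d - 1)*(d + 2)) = d^2 + d - 2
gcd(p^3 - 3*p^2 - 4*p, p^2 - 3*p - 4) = p^2 - 3*p - 4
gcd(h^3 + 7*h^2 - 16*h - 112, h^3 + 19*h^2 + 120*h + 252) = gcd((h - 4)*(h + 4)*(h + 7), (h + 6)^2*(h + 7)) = h + 7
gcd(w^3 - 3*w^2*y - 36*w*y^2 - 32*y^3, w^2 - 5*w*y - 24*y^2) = -w + 8*y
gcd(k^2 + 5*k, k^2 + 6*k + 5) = k + 5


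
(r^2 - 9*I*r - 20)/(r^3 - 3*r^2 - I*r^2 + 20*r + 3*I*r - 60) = (r - 4*I)/(r^2 + r*(-3 + 4*I) - 12*I)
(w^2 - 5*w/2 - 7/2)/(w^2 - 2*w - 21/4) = 2*(w + 1)/(2*w + 3)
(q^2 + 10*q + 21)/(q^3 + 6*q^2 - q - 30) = (q + 7)/(q^2 + 3*q - 10)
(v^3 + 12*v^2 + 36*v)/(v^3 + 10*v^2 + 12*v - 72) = v/(v - 2)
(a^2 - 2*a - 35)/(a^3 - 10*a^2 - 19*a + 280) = 1/(a - 8)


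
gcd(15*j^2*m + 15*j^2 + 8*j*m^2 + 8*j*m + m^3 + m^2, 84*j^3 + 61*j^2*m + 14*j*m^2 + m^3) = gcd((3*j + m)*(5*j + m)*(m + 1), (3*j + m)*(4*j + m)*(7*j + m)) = 3*j + m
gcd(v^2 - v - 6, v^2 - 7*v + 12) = v - 3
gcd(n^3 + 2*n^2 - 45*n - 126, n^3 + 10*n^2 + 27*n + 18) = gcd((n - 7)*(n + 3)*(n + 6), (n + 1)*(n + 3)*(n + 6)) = n^2 + 9*n + 18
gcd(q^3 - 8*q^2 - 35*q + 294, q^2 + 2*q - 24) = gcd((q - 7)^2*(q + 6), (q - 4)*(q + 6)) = q + 6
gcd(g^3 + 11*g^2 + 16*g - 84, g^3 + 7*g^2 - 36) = g^2 + 4*g - 12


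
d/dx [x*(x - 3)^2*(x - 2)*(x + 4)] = 5*x^4 - 16*x^3 - 33*x^2 + 132*x - 72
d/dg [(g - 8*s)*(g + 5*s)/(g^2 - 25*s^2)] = 3*s/(g^2 - 10*g*s + 25*s^2)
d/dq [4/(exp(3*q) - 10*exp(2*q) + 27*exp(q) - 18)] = (-12*exp(2*q) + 80*exp(q) - 108)*exp(q)/(exp(3*q) - 10*exp(2*q) + 27*exp(q) - 18)^2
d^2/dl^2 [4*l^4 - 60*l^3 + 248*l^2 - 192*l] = 48*l^2 - 360*l + 496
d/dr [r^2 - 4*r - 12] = 2*r - 4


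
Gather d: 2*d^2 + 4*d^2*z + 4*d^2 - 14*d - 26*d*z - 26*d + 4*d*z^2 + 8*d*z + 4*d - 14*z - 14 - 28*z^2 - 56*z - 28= d^2*(4*z + 6) + d*(4*z^2 - 18*z - 36) - 28*z^2 - 70*z - 42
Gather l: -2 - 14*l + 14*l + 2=0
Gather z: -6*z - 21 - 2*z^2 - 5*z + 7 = -2*z^2 - 11*z - 14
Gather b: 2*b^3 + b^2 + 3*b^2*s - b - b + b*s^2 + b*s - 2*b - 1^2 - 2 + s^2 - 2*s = 2*b^3 + b^2*(3*s + 1) + b*(s^2 + s - 4) + s^2 - 2*s - 3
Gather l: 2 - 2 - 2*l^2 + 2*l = -2*l^2 + 2*l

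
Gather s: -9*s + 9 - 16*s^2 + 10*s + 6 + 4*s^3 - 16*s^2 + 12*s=4*s^3 - 32*s^2 + 13*s + 15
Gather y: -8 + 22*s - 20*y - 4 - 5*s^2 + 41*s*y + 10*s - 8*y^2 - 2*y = -5*s^2 + 32*s - 8*y^2 + y*(41*s - 22) - 12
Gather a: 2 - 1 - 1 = 0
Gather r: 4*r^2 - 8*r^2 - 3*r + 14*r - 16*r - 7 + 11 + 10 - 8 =-4*r^2 - 5*r + 6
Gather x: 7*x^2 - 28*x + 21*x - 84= 7*x^2 - 7*x - 84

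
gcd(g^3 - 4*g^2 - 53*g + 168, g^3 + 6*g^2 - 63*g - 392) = g^2 - g - 56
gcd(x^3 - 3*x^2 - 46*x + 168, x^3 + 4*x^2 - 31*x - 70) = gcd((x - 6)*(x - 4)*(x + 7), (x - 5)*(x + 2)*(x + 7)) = x + 7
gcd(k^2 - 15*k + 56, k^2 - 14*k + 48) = k - 8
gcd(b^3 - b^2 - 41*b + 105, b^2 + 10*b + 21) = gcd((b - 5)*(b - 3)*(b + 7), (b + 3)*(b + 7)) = b + 7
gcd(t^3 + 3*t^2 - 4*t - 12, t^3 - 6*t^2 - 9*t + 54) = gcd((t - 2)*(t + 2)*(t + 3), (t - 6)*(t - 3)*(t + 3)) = t + 3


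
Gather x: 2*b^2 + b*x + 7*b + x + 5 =2*b^2 + 7*b + x*(b + 1) + 5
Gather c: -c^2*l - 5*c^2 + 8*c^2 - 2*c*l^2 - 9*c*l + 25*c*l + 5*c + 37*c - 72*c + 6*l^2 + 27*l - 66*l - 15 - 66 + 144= c^2*(3 - l) + c*(-2*l^2 + 16*l - 30) + 6*l^2 - 39*l + 63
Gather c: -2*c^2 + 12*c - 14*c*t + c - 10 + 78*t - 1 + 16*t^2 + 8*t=-2*c^2 + c*(13 - 14*t) + 16*t^2 + 86*t - 11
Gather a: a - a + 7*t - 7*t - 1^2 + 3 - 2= 0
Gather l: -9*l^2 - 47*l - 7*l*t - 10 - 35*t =-9*l^2 + l*(-7*t - 47) - 35*t - 10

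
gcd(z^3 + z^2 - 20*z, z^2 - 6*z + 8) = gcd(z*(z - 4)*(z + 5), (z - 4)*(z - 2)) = z - 4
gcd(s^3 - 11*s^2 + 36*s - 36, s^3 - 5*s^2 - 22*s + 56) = s - 2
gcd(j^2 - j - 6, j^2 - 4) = j + 2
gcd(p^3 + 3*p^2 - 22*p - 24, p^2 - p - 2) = p + 1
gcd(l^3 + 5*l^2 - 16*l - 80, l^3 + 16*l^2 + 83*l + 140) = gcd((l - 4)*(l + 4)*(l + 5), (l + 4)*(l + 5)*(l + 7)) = l^2 + 9*l + 20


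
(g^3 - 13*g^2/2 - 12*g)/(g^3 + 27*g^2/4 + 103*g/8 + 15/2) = 4*g*(g - 8)/(4*g^2 + 21*g + 20)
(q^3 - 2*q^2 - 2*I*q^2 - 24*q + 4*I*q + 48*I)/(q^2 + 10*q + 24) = (q^2 - 2*q*(3 + I) + 12*I)/(q + 6)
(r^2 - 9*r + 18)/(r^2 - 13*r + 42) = (r - 3)/(r - 7)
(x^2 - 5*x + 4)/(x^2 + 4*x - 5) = (x - 4)/(x + 5)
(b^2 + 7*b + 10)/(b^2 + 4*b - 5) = (b + 2)/(b - 1)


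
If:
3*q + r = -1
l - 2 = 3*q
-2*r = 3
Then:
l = 5/2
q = 1/6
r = -3/2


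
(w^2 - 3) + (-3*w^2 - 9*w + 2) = -2*w^2 - 9*w - 1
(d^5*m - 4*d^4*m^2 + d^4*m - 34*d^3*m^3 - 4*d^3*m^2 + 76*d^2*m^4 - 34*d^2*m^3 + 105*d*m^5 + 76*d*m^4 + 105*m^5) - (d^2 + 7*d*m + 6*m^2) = d^5*m - 4*d^4*m^2 + d^4*m - 34*d^3*m^3 - 4*d^3*m^2 + 76*d^2*m^4 - 34*d^2*m^3 - d^2 + 105*d*m^5 + 76*d*m^4 - 7*d*m + 105*m^5 - 6*m^2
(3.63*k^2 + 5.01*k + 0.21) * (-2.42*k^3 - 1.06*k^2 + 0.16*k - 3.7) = -8.7846*k^5 - 15.972*k^4 - 5.238*k^3 - 12.852*k^2 - 18.5034*k - 0.777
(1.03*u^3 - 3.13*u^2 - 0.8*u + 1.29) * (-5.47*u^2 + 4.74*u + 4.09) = -5.6341*u^5 + 22.0033*u^4 - 6.2475*u^3 - 23.65*u^2 + 2.8426*u + 5.2761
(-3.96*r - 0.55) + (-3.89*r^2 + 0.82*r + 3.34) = -3.89*r^2 - 3.14*r + 2.79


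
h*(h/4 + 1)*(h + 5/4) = h^3/4 + 21*h^2/16 + 5*h/4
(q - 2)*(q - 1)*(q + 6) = q^3 + 3*q^2 - 16*q + 12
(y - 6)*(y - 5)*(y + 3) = y^3 - 8*y^2 - 3*y + 90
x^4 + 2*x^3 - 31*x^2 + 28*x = x*(x - 4)*(x - 1)*(x + 7)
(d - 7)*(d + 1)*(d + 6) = d^3 - 43*d - 42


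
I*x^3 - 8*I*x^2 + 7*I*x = x*(x - 7)*(I*x - I)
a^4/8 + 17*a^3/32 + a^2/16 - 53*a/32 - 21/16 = (a/4 + 1/2)*(a/2 + 1/2)*(a - 7/4)*(a + 3)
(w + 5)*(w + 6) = w^2 + 11*w + 30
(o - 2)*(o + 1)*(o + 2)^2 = o^4 + 3*o^3 - 2*o^2 - 12*o - 8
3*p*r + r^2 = r*(3*p + r)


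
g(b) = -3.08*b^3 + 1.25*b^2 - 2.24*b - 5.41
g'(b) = -9.24*b^2 + 2.5*b - 2.24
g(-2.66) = 67.36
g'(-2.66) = -74.27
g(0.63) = -7.10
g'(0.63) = -4.33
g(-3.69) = 174.63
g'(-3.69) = -137.28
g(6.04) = -652.01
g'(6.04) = -324.23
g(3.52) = -132.14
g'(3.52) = -107.93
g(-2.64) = 65.89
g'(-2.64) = -73.24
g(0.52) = -6.67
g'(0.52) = -3.44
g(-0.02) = -5.36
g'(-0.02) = -2.29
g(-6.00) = 718.31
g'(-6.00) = -349.88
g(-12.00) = 5523.71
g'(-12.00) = -1362.80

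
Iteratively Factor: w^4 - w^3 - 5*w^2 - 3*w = (w - 3)*(w^3 + 2*w^2 + w) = (w - 3)*(w + 1)*(w^2 + w) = (w - 3)*(w + 1)^2*(w)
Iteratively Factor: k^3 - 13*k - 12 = (k - 4)*(k^2 + 4*k + 3) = (k - 4)*(k + 1)*(k + 3)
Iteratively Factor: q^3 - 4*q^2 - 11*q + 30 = (q - 5)*(q^2 + q - 6) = (q - 5)*(q - 2)*(q + 3)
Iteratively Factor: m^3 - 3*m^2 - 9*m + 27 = (m + 3)*(m^2 - 6*m + 9) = (m - 3)*(m + 3)*(m - 3)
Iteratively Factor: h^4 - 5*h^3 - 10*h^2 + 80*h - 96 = (h - 2)*(h^3 - 3*h^2 - 16*h + 48) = (h - 3)*(h - 2)*(h^2 - 16) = (h - 3)*(h - 2)*(h + 4)*(h - 4)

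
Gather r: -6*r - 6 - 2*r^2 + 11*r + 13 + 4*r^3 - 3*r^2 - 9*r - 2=4*r^3 - 5*r^2 - 4*r + 5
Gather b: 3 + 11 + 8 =22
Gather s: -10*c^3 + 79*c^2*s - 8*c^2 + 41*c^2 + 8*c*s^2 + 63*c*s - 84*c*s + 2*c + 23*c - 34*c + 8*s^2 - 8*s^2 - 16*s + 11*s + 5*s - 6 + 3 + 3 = -10*c^3 + 33*c^2 + 8*c*s^2 - 9*c + s*(79*c^2 - 21*c)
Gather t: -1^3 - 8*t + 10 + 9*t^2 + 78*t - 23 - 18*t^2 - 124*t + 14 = -9*t^2 - 54*t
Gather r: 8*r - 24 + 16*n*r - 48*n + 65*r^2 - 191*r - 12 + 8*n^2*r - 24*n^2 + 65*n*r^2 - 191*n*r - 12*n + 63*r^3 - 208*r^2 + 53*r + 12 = -24*n^2 - 60*n + 63*r^3 + r^2*(65*n - 143) + r*(8*n^2 - 175*n - 130) - 24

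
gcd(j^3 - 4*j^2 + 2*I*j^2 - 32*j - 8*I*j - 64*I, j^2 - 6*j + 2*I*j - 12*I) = j + 2*I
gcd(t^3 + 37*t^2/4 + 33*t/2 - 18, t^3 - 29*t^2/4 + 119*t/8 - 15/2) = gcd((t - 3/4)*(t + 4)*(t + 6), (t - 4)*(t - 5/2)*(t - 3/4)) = t - 3/4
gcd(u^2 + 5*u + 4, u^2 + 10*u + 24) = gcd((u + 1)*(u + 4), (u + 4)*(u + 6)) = u + 4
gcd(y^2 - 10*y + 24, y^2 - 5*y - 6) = y - 6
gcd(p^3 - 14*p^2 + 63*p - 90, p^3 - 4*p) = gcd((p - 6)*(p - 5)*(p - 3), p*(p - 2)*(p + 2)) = 1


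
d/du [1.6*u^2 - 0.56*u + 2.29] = 3.2*u - 0.56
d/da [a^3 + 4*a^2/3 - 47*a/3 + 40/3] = 3*a^2 + 8*a/3 - 47/3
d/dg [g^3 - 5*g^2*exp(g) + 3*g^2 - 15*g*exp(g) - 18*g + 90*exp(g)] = -5*g^2*exp(g) + 3*g^2 - 25*g*exp(g) + 6*g + 75*exp(g) - 18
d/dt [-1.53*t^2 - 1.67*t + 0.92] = -3.06*t - 1.67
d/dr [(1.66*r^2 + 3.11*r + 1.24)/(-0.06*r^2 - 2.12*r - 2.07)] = (-3.3326*r^2 - 6.7236*r - 3.8089)/(0.0036*r^4 + 0.2544*r^3 + 4.7428*r^2 + 8.7768*r + 4.2849)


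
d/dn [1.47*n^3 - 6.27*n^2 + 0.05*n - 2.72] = 4.41*n^2 - 12.54*n + 0.05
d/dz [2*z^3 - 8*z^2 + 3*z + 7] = 6*z^2 - 16*z + 3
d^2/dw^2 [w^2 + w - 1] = 2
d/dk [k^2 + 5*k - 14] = 2*k + 5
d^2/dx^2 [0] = 0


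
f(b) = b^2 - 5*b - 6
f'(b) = 2*b - 5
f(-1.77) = 5.98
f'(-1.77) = -8.54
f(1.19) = -10.53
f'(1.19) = -2.62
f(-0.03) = -5.85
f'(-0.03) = -5.06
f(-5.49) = 51.59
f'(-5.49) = -15.98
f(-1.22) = 1.59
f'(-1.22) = -7.44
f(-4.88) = 42.21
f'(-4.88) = -14.76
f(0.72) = -9.08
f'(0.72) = -3.56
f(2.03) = -12.03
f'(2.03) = -0.94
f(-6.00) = 60.00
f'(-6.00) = -17.00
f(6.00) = 0.00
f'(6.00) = 7.00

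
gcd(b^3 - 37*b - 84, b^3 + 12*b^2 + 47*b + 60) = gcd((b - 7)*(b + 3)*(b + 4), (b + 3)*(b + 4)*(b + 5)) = b^2 + 7*b + 12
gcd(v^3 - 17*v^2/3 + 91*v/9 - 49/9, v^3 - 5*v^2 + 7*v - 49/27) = v^2 - 14*v/3 + 49/9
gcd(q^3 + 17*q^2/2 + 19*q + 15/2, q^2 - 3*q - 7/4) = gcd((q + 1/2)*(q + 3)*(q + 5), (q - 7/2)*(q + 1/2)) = q + 1/2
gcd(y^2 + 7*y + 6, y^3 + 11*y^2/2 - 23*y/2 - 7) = 1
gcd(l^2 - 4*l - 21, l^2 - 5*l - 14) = l - 7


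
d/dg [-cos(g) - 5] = sin(g)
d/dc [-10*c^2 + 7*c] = 7 - 20*c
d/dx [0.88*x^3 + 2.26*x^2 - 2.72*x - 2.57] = 2.64*x^2 + 4.52*x - 2.72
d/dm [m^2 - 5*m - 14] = 2*m - 5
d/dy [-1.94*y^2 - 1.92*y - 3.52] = -3.88*y - 1.92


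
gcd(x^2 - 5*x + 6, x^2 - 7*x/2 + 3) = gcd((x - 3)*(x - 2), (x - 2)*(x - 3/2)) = x - 2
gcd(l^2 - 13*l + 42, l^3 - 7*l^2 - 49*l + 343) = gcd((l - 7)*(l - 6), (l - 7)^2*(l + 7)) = l - 7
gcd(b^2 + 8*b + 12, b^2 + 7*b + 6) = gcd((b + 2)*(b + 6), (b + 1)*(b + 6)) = b + 6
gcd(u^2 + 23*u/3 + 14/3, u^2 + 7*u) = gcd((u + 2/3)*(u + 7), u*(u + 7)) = u + 7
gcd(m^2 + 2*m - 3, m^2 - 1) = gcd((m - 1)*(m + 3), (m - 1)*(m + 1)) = m - 1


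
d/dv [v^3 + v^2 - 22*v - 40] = 3*v^2 + 2*v - 22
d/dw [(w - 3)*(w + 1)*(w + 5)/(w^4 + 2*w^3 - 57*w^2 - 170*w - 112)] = (-w^4 - 4*w^3 - 15*w^2 - 194*w - 1094)/(w^6 + 2*w^5 - 115*w^4 - 340*w^3 + 3140*w^2 + 12992*w + 12544)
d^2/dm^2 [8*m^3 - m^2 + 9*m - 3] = 48*m - 2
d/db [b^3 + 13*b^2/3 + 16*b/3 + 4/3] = 3*b^2 + 26*b/3 + 16/3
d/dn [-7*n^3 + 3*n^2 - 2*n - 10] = -21*n^2 + 6*n - 2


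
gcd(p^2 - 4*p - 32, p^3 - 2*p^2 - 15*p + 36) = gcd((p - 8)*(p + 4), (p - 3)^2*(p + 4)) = p + 4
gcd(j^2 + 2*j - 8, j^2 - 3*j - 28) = j + 4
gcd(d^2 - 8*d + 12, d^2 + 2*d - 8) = d - 2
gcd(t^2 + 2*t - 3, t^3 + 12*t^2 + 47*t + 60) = t + 3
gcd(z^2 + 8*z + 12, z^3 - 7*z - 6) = z + 2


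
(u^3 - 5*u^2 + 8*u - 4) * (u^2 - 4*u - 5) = u^5 - 9*u^4 + 23*u^3 - 11*u^2 - 24*u + 20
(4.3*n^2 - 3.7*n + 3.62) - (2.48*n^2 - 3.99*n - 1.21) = 1.82*n^2 + 0.29*n + 4.83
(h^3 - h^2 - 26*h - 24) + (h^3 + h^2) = 2*h^3 - 26*h - 24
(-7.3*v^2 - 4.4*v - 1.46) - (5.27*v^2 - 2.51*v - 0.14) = -12.57*v^2 - 1.89*v - 1.32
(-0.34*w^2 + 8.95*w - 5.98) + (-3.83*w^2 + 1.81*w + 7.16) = -4.17*w^2 + 10.76*w + 1.18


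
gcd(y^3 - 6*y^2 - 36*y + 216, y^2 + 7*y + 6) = y + 6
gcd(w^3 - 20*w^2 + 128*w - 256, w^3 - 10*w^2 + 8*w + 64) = w^2 - 12*w + 32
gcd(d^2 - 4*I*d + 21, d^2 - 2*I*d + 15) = d + 3*I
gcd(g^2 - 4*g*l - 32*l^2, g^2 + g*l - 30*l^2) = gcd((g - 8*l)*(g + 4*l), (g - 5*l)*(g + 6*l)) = 1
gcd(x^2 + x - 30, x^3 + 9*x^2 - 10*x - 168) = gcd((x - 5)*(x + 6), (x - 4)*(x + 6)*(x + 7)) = x + 6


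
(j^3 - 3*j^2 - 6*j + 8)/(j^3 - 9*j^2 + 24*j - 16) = (j + 2)/(j - 4)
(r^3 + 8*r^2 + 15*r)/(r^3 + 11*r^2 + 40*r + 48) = r*(r + 5)/(r^2 + 8*r + 16)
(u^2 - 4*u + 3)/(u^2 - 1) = (u - 3)/(u + 1)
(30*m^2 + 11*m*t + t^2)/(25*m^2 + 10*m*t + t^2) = (6*m + t)/(5*m + t)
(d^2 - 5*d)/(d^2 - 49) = d*(d - 5)/(d^2 - 49)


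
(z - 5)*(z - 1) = z^2 - 6*z + 5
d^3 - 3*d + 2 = (d - 1)^2*(d + 2)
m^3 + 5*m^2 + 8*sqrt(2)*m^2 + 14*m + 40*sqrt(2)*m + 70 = (m + 5)*(m + sqrt(2))*(m + 7*sqrt(2))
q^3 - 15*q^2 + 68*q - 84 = (q - 7)*(q - 6)*(q - 2)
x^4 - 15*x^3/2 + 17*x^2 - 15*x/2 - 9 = (x - 3)^2*(x - 2)*(x + 1/2)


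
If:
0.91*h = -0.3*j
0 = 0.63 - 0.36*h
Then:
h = 1.75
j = -5.31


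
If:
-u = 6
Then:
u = -6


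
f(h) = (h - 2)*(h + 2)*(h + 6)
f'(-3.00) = -13.00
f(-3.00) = 15.00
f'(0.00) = -4.00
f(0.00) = -24.00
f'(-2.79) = -14.13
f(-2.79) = 12.15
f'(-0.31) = -7.43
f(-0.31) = -22.21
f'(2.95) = 57.51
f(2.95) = 42.09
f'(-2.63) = -14.81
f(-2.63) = 9.83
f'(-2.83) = -13.93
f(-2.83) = 12.71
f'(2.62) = 48.03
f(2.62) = 24.69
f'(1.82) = 27.78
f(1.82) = -5.38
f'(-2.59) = -14.96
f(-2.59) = 9.23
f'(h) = (h - 2)*(h + 2) + (h - 2)*(h + 6) + (h + 2)*(h + 6) = 3*h^2 + 12*h - 4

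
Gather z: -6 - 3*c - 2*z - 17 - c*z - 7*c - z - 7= -10*c + z*(-c - 3) - 30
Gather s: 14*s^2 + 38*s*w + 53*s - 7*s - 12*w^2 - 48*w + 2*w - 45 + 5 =14*s^2 + s*(38*w + 46) - 12*w^2 - 46*w - 40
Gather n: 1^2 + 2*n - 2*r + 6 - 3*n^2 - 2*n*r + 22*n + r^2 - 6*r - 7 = -3*n^2 + n*(24 - 2*r) + r^2 - 8*r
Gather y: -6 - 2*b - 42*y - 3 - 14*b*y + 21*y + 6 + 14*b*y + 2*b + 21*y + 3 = 0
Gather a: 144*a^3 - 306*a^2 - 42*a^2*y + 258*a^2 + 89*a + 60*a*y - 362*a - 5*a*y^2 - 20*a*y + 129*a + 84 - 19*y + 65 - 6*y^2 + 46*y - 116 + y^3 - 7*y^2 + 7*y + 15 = 144*a^3 + a^2*(-42*y - 48) + a*(-5*y^2 + 40*y - 144) + y^3 - 13*y^2 + 34*y + 48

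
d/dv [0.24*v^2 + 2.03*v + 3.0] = 0.48*v + 2.03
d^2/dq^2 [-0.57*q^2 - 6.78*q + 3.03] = -1.14000000000000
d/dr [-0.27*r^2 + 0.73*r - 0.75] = 0.73 - 0.54*r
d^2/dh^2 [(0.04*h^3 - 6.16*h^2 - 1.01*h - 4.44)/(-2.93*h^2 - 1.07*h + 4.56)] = (-4.44089209850063e-16*h^5 - 22.44339*h^3 + 723.687912*h^2 + 159.495048*h + 394.843752)/(25.153757*h^6 + 27.557529*h^5 - 107.377761*h^4 - 84.551293*h^3 + 167.113512*h^2 + 66.747456*h - 94.818816)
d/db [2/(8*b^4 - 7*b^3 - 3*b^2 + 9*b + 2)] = 2*(-32*b^3 + 21*b^2 + 6*b - 9)/(8*b^4 - 7*b^3 - 3*b^2 + 9*b + 2)^2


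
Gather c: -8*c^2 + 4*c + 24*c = -8*c^2 + 28*c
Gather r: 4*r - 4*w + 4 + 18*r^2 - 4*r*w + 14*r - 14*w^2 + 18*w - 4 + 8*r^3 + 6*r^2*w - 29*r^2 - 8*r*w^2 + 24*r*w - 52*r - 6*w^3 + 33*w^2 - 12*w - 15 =8*r^3 + r^2*(6*w - 11) + r*(-8*w^2 + 20*w - 34) - 6*w^3 + 19*w^2 + 2*w - 15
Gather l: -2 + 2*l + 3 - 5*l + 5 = 6 - 3*l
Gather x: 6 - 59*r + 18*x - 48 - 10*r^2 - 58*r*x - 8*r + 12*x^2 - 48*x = -10*r^2 - 67*r + 12*x^2 + x*(-58*r - 30) - 42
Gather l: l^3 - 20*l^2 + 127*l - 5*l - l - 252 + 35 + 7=l^3 - 20*l^2 + 121*l - 210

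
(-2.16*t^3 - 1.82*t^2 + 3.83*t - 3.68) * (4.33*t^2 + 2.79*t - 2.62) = -9.3528*t^5 - 13.907*t^4 + 17.1653*t^3 - 0.4803*t^2 - 20.3018*t + 9.6416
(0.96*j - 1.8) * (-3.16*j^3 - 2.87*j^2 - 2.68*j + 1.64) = -3.0336*j^4 + 2.9328*j^3 + 2.5932*j^2 + 6.3984*j - 2.952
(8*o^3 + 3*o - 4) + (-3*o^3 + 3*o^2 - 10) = 5*o^3 + 3*o^2 + 3*o - 14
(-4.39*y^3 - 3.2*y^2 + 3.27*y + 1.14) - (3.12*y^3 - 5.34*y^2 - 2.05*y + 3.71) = -7.51*y^3 + 2.14*y^2 + 5.32*y - 2.57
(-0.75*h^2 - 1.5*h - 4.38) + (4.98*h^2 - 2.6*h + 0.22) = 4.23*h^2 - 4.1*h - 4.16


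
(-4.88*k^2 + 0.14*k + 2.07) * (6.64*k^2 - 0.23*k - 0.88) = -32.4032*k^4 + 2.052*k^3 + 18.007*k^2 - 0.5993*k - 1.8216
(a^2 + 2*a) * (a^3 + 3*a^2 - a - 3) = a^5 + 5*a^4 + 5*a^3 - 5*a^2 - 6*a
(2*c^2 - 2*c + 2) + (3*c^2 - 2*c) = 5*c^2 - 4*c + 2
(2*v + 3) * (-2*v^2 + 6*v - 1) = -4*v^3 + 6*v^2 + 16*v - 3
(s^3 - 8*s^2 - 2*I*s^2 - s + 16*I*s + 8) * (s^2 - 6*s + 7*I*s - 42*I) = s^5 - 14*s^4 + 5*I*s^4 + 61*s^3 - 70*I*s^3 - 182*s^2 + 233*I*s^2 + 624*s + 98*I*s - 336*I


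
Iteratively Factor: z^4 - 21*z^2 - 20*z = (z + 1)*(z^3 - z^2 - 20*z) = (z + 1)*(z + 4)*(z^2 - 5*z) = z*(z + 1)*(z + 4)*(z - 5)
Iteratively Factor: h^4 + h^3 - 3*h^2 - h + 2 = (h - 1)*(h^3 + 2*h^2 - h - 2) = (h - 1)*(h + 1)*(h^2 + h - 2) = (h - 1)^2*(h + 1)*(h + 2)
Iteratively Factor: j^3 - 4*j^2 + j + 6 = (j + 1)*(j^2 - 5*j + 6) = (j - 3)*(j + 1)*(j - 2)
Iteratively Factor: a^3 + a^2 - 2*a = (a - 1)*(a^2 + 2*a) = a*(a - 1)*(a + 2)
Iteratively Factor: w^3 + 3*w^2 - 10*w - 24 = (w - 3)*(w^2 + 6*w + 8) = (w - 3)*(w + 4)*(w + 2)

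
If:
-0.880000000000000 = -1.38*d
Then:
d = 0.64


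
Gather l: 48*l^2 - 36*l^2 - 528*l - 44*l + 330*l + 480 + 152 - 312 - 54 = 12*l^2 - 242*l + 266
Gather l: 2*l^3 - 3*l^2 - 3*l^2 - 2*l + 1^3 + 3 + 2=2*l^3 - 6*l^2 - 2*l + 6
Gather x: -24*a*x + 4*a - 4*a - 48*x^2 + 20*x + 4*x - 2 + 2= -48*x^2 + x*(24 - 24*a)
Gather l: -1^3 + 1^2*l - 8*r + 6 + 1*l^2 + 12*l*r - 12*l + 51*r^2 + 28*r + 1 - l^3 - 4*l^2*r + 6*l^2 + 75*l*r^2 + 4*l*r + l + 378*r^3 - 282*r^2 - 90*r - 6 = -l^3 + l^2*(7 - 4*r) + l*(75*r^2 + 16*r - 10) + 378*r^3 - 231*r^2 - 70*r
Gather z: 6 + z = z + 6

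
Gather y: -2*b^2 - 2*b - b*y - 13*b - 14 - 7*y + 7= -2*b^2 - 15*b + y*(-b - 7) - 7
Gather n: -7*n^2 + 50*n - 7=-7*n^2 + 50*n - 7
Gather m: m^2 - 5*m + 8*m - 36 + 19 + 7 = m^2 + 3*m - 10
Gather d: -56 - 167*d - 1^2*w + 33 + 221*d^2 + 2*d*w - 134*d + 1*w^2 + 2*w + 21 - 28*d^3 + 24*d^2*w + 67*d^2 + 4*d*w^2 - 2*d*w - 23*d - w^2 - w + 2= -28*d^3 + d^2*(24*w + 288) + d*(4*w^2 - 324)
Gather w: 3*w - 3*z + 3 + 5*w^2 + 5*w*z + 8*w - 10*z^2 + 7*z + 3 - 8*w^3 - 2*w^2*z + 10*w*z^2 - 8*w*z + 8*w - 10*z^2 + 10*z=-8*w^3 + w^2*(5 - 2*z) + w*(10*z^2 - 3*z + 19) - 20*z^2 + 14*z + 6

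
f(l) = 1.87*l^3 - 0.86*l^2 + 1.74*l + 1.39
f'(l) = 5.61*l^2 - 1.72*l + 1.74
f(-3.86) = -125.69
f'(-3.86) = 91.97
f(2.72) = 37.39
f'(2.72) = 38.57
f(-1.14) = -4.48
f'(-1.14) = 10.99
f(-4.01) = -140.00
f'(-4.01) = 98.85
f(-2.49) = -37.14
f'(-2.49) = 40.81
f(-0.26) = 0.85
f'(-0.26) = 2.57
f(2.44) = 27.68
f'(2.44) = 30.94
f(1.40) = 7.27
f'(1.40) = 10.33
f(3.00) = 49.36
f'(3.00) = 47.07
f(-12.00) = -3374.69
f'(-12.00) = 830.22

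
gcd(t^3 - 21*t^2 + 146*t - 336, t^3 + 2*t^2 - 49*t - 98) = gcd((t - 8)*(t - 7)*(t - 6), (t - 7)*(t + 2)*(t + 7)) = t - 7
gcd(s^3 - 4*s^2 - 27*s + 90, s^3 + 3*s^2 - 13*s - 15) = s^2 + 2*s - 15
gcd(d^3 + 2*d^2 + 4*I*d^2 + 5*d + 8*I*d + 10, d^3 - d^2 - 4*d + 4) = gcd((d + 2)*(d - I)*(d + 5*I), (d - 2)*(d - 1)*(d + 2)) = d + 2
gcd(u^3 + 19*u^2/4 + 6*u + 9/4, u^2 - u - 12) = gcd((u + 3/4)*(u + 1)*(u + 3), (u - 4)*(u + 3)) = u + 3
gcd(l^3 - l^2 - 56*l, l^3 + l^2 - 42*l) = l^2 + 7*l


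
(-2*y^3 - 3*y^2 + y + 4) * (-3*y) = 6*y^4 + 9*y^3 - 3*y^2 - 12*y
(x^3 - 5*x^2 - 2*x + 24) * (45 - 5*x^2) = -5*x^5 + 25*x^4 + 55*x^3 - 345*x^2 - 90*x + 1080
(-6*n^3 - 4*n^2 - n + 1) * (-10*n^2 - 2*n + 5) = 60*n^5 + 52*n^4 - 12*n^3 - 28*n^2 - 7*n + 5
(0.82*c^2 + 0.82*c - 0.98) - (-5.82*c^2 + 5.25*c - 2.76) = 6.64*c^2 - 4.43*c + 1.78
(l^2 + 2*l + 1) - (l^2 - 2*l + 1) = 4*l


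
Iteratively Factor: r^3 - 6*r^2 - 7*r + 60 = (r + 3)*(r^2 - 9*r + 20) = (r - 4)*(r + 3)*(r - 5)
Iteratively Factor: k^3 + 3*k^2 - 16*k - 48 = (k - 4)*(k^2 + 7*k + 12) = (k - 4)*(k + 3)*(k + 4)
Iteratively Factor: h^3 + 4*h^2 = (h)*(h^2 + 4*h) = h*(h + 4)*(h)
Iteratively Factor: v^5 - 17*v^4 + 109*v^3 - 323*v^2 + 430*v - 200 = (v - 2)*(v^4 - 15*v^3 + 79*v^2 - 165*v + 100) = (v - 5)*(v - 2)*(v^3 - 10*v^2 + 29*v - 20) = (v - 5)*(v - 4)*(v - 2)*(v^2 - 6*v + 5) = (v - 5)^2*(v - 4)*(v - 2)*(v - 1)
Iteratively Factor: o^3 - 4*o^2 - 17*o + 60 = (o - 5)*(o^2 + o - 12) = (o - 5)*(o - 3)*(o + 4)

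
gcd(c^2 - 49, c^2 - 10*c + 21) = c - 7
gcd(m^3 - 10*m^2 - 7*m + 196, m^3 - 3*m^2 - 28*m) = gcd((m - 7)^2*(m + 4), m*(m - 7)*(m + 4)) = m^2 - 3*m - 28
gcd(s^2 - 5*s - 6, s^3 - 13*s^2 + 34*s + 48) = s^2 - 5*s - 6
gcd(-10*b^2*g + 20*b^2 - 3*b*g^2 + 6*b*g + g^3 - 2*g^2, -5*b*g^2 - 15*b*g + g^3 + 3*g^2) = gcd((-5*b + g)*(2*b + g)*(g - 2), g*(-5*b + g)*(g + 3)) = 5*b - g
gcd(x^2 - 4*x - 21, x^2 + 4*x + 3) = x + 3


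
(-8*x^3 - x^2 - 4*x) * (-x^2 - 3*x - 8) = 8*x^5 + 25*x^4 + 71*x^3 + 20*x^2 + 32*x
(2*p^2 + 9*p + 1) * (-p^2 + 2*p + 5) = -2*p^4 - 5*p^3 + 27*p^2 + 47*p + 5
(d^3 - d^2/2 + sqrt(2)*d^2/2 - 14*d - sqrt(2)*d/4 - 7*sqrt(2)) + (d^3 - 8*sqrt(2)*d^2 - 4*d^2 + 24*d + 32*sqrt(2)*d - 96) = 2*d^3 - 15*sqrt(2)*d^2/2 - 9*d^2/2 + 10*d + 127*sqrt(2)*d/4 - 96 - 7*sqrt(2)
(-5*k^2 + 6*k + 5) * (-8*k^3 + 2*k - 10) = 40*k^5 - 48*k^4 - 50*k^3 + 62*k^2 - 50*k - 50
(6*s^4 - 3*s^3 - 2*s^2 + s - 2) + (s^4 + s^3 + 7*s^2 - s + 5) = 7*s^4 - 2*s^3 + 5*s^2 + 3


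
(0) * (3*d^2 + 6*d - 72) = 0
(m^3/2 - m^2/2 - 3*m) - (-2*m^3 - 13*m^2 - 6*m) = 5*m^3/2 + 25*m^2/2 + 3*m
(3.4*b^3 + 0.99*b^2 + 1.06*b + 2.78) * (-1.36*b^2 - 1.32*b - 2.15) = -4.624*b^5 - 5.8344*b^4 - 10.0584*b^3 - 7.3085*b^2 - 5.9486*b - 5.977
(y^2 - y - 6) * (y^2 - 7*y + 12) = y^4 - 8*y^3 + 13*y^2 + 30*y - 72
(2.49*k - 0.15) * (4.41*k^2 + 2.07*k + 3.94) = 10.9809*k^3 + 4.4928*k^2 + 9.5001*k - 0.591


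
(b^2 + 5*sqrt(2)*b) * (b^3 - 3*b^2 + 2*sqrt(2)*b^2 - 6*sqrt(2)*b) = b^5 - 3*b^4 + 7*sqrt(2)*b^4 - 21*sqrt(2)*b^3 + 20*b^3 - 60*b^2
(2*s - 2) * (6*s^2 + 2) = 12*s^3 - 12*s^2 + 4*s - 4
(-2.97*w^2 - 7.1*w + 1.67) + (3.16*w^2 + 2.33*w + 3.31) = 0.19*w^2 - 4.77*w + 4.98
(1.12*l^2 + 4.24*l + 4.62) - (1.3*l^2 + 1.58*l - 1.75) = -0.18*l^2 + 2.66*l + 6.37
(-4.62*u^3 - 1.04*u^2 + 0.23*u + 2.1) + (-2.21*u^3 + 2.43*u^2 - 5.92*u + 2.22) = -6.83*u^3 + 1.39*u^2 - 5.69*u + 4.32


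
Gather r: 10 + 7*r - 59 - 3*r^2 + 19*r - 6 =-3*r^2 + 26*r - 55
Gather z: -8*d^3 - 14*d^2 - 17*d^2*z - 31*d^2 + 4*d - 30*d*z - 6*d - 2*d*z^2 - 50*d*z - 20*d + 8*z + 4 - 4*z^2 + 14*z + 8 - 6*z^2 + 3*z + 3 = -8*d^3 - 45*d^2 - 22*d + z^2*(-2*d - 10) + z*(-17*d^2 - 80*d + 25) + 15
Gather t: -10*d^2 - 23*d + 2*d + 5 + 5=-10*d^2 - 21*d + 10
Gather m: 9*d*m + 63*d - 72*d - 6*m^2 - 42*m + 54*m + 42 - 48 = -9*d - 6*m^2 + m*(9*d + 12) - 6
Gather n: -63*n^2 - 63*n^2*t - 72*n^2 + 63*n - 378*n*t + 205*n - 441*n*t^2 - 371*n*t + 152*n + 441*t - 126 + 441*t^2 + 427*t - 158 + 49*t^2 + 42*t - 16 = n^2*(-63*t - 135) + n*(-441*t^2 - 749*t + 420) + 490*t^2 + 910*t - 300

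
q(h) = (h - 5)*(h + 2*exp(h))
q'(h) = h + (h - 5)*(2*exp(h) + 1) + 2*exp(h)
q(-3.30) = 26.78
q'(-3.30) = -12.14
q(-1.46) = 6.43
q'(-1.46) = -10.46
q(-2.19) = 14.14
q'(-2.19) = -10.77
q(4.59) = -82.65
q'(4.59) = 120.40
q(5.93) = 705.16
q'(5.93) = 1458.82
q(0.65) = -19.49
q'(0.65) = -16.53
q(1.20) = -29.79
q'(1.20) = -21.19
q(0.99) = -25.55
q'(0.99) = -19.22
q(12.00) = 2278651.08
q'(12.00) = 2604095.66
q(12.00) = 2278651.08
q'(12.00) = 2604095.66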